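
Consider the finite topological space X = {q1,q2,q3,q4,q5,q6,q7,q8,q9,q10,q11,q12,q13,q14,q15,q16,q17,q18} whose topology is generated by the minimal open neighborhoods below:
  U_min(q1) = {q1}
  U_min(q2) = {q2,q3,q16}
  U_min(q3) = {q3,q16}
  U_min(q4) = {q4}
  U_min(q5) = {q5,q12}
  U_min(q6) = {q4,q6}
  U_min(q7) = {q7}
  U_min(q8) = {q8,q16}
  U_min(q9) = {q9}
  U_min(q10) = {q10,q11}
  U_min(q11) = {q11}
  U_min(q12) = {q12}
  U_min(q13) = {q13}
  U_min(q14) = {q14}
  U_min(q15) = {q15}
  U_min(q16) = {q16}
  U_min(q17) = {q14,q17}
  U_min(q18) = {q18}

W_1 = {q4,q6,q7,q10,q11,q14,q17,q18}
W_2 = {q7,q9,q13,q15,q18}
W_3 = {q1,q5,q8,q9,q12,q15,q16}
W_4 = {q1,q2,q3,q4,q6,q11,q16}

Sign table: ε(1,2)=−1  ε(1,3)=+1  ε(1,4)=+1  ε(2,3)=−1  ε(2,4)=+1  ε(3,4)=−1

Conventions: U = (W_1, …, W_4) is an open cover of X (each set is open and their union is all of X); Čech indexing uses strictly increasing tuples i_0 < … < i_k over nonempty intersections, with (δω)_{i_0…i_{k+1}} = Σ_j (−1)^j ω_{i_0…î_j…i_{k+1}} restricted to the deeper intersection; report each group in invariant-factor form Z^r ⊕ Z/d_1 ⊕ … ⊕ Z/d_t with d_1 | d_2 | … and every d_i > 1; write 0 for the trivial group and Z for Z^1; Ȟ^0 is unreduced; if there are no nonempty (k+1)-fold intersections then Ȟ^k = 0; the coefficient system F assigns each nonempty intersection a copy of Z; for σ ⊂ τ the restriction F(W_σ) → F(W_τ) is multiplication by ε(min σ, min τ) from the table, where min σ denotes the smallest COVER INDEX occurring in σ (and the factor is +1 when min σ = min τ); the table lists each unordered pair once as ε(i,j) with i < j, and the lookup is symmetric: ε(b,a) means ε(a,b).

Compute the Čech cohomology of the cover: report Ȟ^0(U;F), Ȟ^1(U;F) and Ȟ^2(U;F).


nonempty overlaps:
  W12={q7,q18} W14={q4,q6,q11} W23={q9,q15} W34={q1,q16}
C dims 4,4; δ0: rk 4, SNF 1^3·2
degree 0: 4−4−0 = 0 → Ȟ^0 ≅ 0
degree 1: 4−0−4 = 0 plus torsion [2] → Ȟ^1 ≅ Z/2
degree 2: 0−0−0 = 0 → Ȟ^2 ≅ 0

Ȟ^0 ≅ 0, Ȟ^1 ≅ Z/2 and Ȟ^2 ≅ 0


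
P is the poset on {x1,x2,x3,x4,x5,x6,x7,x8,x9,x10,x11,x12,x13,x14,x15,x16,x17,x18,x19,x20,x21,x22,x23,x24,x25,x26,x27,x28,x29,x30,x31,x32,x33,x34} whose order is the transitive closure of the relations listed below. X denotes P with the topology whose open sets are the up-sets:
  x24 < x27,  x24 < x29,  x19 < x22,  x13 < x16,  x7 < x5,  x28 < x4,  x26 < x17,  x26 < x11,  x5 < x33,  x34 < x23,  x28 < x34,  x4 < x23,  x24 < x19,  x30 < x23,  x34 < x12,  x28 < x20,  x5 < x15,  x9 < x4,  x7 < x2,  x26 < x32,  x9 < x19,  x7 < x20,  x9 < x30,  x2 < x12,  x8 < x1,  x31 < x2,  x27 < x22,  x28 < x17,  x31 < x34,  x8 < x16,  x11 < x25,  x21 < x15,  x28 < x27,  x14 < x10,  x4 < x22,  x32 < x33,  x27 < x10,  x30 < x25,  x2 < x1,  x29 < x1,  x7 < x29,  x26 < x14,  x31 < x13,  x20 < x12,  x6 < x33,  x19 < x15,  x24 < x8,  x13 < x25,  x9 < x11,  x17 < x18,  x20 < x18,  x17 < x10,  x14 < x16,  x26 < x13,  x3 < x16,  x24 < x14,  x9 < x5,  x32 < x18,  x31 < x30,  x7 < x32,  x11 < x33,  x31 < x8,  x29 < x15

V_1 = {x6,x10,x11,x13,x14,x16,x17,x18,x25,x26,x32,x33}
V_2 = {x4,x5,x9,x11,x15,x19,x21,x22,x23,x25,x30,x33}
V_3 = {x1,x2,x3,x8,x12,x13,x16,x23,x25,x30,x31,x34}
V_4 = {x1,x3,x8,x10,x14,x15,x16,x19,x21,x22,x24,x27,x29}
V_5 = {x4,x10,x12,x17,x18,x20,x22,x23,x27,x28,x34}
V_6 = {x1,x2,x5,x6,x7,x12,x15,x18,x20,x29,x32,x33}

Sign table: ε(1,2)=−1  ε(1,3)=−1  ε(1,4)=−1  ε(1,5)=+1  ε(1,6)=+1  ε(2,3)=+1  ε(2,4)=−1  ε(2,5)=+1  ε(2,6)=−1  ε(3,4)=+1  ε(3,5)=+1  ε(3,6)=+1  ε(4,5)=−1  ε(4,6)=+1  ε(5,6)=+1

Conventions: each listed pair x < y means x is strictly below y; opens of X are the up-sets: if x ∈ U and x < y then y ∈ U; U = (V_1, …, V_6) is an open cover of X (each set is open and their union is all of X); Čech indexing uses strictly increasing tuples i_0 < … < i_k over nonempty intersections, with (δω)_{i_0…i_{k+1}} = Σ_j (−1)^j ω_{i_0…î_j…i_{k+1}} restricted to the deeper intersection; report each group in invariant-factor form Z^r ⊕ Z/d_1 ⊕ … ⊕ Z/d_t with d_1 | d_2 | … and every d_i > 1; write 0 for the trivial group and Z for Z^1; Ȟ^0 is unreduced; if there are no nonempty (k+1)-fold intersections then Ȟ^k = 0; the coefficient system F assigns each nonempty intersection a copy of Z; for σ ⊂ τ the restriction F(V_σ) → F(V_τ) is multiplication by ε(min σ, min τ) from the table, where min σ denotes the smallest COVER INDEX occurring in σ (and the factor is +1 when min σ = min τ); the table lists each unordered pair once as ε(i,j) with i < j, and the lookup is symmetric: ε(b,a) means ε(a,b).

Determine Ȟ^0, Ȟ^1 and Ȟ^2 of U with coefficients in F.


Ȟ^0(U;F) ≅ 0,  Ȟ^1(U;F) ≅ Z/2,  Ȟ^2(U;F) ≅ Z

cover nerve:
  V12={x11,x25,x33} V13={x13,x16,x25} V14={x10,x14,x16} V15={x10,x17,x18} V16={x6,x18,x32,x33} V23={x23,x25,x30} V24={x15,x19,x21,x22} V25={x4,x22,x23} V26={x5,x15,x33} V34={x1,x3,x8,x16} V35={x12,x23,x34} V36={x1,x2,x12} V45={x10,x22,x27} V46={x1,x15,x29} V56={x12,x18,x20}
  V123={x25} V126={x33} V134={x16} V145={x10} V156={x18} V235={x23} V245={x22} V246={x15} V346={x1} V356={x12}
C dims 6,15,10; δ0: rk 6, SNF 1^5·2; δ1: rk 9, SNF 1^9
Ȟ^0: (6−6)−0=0 ⇒ 0
Ȟ^1: (15−9)−6=0 plus torsion [2] ⇒ Z/2
Ȟ^2: (10−0)−9=1 ⇒ Z


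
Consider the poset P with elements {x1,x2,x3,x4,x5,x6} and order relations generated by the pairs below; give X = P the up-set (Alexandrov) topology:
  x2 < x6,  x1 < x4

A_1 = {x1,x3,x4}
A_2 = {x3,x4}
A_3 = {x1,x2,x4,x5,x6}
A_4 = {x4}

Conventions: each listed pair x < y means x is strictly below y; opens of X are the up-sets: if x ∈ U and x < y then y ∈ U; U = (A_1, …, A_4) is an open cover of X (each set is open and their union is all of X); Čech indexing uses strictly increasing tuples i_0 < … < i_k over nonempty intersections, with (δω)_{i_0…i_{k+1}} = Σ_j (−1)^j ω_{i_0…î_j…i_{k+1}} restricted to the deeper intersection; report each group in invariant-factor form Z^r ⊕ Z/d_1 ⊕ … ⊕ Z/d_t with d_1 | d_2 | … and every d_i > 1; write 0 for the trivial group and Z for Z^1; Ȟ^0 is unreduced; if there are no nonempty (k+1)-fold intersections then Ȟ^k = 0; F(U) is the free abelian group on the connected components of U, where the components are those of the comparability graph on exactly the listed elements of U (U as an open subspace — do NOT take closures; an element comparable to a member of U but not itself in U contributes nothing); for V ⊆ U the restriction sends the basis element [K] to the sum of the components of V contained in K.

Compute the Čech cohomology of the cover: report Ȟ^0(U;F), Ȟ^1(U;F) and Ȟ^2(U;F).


Ȟ^0 ≅ Z^4,  Ȟ^1 ≅ 0,  Ȟ^2 ≅ 0

nerve simplices:
  A12={x3,x4} A13={x1,x4} A14={x4} A23={x4} A24={x4} A34={x4}
  A123={x4} A124={x4} A134={x4} A234={x4}
  A1234={x4}
components per intersection:
  A1: {x1,x4} {x3}
  A2: {x3} {x4}
  A3: {x1,x4} {x2,x6} {x5}
  A4: {x4}
  A12: {x3} {x4}
  A13: {x1,x4}
  A14: {x4}
  A23: {x4}
  A24: {x4}
  A34: {x4}
  A123: {x4}
  A124: {x4}
  A134: {x4}
  A234: {x4}
  A1234: {x4}
C dims 8,7,4,1; δ0: rk 4, SNF 1^4; δ1: rk 3, SNF 1^3; δ2: rk 1, SNF 1^1
degree 0: 8−4−0 = 4 → Ȟ^0 ≅ Z^4
degree 1: 7−3−4 = 0 → Ȟ^1 ≅ 0
degree 2: 4−1−3 = 0 → Ȟ^2 ≅ 0


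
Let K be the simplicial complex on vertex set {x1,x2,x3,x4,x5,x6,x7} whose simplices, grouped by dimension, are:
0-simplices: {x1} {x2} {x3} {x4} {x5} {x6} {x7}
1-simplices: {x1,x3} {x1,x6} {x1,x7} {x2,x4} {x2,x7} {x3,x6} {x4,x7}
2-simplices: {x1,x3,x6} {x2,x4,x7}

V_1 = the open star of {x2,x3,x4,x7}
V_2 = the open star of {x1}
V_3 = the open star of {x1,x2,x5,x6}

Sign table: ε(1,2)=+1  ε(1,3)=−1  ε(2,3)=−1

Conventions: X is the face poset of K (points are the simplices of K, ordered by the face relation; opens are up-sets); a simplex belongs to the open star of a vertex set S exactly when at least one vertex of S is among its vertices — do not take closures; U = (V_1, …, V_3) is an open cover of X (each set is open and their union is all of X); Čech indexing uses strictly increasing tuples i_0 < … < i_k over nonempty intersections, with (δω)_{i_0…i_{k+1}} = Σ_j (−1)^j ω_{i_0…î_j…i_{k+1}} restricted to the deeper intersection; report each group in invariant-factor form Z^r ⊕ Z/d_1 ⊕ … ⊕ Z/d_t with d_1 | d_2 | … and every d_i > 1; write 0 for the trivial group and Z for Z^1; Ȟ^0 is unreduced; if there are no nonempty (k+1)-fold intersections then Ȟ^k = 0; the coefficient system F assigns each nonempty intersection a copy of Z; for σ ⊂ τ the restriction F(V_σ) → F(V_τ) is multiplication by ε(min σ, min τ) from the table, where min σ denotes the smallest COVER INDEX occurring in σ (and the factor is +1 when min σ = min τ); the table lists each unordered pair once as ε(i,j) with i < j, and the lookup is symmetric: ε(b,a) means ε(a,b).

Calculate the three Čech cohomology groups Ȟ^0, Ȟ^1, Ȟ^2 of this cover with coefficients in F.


Ȟ^0(U;F) ≅ Z, Ȟ^1(U;F) ≅ 0 and Ȟ^2(U;F) ≅ 0

nerve simplices:
  V1={{x2},{x3},{x4},{x7},{x1,x3},{x1,x7},{x2,x4},{x2,x7},{x3,x6},{x4,x7},{x1,x3,x6},{x2,x4,x7}} V2={{x1},{x1,x3},{x1,x6},{x1,x7},{x1,x3,x6}} V3={{x1},{x2},{x5},{x6},{x1,x3},{x1,x6},{x1,x7},{x2,x4},{x2,x7},{x3,x6},{x1,x3,x6},{x2,x4,x7}}
  V12={{x1,x3},{x1,x7},{x1,x3,x6}} V13={{x2},{x1,x3},{x1,x7},{x2,x4},{x2,x7},{x3,x6},{x1,x3,x6},{x2,x4,x7}} V23={{x1},{x1,x3},{x1,x6},{x1,x7},{x1,x3,x6}}
  V123={{x1,x3},{x1,x7},{x1,x3,x6}}
C dims 3,3,1; δ0: rk 2, SNF 1^2; δ1: rk 1, SNF 1^1
degree 0: 3−2−0 = 1 → Ȟ^0 ≅ Z
degree 1: 3−1−2 = 0 → Ȟ^1 ≅ 0
degree 2: 1−0−1 = 0 → Ȟ^2 ≅ 0


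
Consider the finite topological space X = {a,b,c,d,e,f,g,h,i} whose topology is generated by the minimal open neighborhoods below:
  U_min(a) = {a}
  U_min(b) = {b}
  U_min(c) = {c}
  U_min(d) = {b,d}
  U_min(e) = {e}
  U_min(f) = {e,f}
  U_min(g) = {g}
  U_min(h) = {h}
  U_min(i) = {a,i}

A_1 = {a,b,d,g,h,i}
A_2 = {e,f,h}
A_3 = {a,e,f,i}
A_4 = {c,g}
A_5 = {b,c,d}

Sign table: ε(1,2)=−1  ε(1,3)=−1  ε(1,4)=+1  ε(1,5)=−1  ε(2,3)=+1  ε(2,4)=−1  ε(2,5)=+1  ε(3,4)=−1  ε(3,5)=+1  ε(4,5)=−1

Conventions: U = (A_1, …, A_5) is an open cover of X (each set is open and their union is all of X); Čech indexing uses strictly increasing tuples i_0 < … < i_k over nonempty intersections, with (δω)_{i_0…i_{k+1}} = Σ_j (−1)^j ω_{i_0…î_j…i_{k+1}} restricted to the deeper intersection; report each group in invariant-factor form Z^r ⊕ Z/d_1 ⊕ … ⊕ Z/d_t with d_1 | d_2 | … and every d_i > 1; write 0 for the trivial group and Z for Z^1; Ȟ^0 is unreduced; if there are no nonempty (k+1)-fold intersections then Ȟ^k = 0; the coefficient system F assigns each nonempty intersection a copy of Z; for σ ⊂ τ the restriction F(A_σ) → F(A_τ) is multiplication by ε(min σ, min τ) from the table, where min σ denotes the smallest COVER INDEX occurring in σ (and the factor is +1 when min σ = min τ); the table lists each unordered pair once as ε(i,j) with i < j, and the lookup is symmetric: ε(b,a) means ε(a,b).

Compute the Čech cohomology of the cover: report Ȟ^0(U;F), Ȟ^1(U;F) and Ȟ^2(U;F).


nerve simplices:
  A12={h} A13={a,i} A14={g} A15={b,d} A23={e,f} A45={c}
C dims 5,6; δ0: rk 4, SNF 1^4
degree 0: 5−4−0 = 1 → Ȟ^0 ≅ Z
degree 1: 6−0−4 = 2 → Ȟ^1 ≅ Z^2
degree 2: 0−0−0 = 0 → Ȟ^2 ≅ 0

Ȟ^0 = Z,  Ȟ^1 = Z^2,  Ȟ^2 = 0


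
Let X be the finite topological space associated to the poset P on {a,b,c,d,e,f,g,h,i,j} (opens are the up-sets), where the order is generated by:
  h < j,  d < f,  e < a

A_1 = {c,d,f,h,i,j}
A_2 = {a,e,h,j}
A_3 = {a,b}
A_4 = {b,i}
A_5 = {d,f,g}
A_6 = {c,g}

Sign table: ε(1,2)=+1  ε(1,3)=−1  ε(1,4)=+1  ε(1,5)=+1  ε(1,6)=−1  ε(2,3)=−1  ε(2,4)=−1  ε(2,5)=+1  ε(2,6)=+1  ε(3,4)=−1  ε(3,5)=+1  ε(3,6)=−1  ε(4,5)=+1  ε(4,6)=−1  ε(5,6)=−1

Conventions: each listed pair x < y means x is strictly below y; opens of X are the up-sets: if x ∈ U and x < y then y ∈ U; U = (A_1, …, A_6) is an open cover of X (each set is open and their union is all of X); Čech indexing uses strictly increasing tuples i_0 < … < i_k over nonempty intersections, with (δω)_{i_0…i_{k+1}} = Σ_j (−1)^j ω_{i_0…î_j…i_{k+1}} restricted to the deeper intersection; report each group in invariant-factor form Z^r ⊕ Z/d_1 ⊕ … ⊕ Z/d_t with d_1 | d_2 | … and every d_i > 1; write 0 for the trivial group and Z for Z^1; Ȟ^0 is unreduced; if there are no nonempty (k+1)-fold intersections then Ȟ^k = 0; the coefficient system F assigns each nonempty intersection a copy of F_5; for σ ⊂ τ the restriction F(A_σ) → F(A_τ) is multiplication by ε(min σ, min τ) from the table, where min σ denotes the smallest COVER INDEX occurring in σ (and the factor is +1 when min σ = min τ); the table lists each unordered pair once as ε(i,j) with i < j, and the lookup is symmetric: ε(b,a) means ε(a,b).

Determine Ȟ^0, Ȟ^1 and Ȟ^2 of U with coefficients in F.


nerve of the cover:
  A12={h,j} A14={i} A15={d,f} A16={c} A23={a} A34={b} A56={g}
C dims 6,7; δ0: rk_F5 5
Ȟ^0 = (6 − 5) − 0 = 1, so Ȟ^0 ≅ Z/5
Ȟ^1 = (7 − 0) − 5 = 2, so Ȟ^1 ≅ Z/5 ⊕ Z/5
Ȟ^2 = (0 − 0) − 0 = 0, so Ȟ^2 ≅ 0

Ȟ^0 ≅ Z/5,  Ȟ^1 ≅ Z/5 ⊕ Z/5,  Ȟ^2 ≅ 0


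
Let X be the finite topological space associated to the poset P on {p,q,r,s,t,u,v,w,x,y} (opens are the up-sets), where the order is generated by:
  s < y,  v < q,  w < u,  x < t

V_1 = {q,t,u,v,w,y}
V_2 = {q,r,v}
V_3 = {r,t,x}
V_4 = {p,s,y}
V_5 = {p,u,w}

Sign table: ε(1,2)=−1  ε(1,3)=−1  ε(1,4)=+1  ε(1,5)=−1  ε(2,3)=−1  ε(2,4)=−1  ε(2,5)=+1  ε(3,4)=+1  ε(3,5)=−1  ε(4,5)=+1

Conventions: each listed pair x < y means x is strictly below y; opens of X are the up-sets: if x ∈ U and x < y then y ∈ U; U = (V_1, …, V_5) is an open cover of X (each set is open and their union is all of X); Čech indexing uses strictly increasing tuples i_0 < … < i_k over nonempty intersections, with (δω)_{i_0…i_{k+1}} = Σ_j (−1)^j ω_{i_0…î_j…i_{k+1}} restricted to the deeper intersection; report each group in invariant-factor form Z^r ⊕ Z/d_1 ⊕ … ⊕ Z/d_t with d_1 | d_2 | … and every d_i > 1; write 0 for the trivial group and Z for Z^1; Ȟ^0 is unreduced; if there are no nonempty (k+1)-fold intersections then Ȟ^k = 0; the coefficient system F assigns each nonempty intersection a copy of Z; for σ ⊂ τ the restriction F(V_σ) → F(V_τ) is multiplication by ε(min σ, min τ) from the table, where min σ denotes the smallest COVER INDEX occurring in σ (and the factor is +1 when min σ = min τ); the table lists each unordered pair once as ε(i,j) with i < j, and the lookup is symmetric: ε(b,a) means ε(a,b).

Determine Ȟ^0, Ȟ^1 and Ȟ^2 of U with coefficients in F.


Ȟ^0(U;F) ≅ 0,  Ȟ^1(U;F) ≅ Z ⊕ Z/2,  Ȟ^2(U;F) ≅ 0

intersection data:
  V12={q,v} V13={t} V14={y} V15={u,w} V23={r} V45={p}
C dims 5,6; δ0: rk 5, SNF 1^4·2
Ȟ^0 = (5 − 5) − 0 = 0, so Ȟ^0 ≅ 0
Ȟ^1 = (6 − 0) − 5 = 1 plus torsion [2], so Ȟ^1 ≅ Z ⊕ Z/2
Ȟ^2 = (0 − 0) − 0 = 0, so Ȟ^2 ≅ 0


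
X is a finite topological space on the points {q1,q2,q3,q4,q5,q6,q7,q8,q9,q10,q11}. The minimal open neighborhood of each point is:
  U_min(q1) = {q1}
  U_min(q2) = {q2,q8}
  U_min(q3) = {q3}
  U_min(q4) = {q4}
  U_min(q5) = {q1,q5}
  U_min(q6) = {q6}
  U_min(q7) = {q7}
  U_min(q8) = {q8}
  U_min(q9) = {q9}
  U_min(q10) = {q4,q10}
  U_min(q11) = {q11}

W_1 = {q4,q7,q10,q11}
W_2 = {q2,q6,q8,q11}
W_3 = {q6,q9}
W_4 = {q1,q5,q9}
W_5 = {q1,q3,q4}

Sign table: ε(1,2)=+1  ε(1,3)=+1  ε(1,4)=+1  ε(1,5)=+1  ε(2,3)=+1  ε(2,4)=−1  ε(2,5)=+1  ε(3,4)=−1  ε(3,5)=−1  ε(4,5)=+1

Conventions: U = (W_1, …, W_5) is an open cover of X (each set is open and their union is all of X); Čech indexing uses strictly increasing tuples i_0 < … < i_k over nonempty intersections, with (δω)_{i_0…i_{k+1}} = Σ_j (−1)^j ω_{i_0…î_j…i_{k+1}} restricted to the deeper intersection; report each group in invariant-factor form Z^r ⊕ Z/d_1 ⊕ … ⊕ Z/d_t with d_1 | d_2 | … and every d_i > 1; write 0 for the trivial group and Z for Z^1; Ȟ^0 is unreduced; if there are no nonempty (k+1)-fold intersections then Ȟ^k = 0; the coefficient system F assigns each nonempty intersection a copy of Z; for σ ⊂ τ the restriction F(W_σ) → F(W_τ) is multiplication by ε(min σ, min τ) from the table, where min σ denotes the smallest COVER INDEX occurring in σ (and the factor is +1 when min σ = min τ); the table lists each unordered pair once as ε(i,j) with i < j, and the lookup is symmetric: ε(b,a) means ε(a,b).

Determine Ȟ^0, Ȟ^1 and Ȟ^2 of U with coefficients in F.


intersection data:
  W12={q11} W15={q4} W23={q6} W34={q9} W45={q1}
C dims 5,5; δ0: rk 5, SNF 1^4·2
Ȟ^0 = (5 − 5) − 0 = 0, so Ȟ^0 ≅ 0
Ȟ^1 = (5 − 0) − 5 = 0 plus torsion [2], so Ȟ^1 ≅ Z/2
Ȟ^2 = (0 − 0) − 0 = 0, so Ȟ^2 ≅ 0

Ȟ^0(U;F) ≅ 0, Ȟ^1(U;F) ≅ Z/2 and Ȟ^2(U;F) ≅ 0


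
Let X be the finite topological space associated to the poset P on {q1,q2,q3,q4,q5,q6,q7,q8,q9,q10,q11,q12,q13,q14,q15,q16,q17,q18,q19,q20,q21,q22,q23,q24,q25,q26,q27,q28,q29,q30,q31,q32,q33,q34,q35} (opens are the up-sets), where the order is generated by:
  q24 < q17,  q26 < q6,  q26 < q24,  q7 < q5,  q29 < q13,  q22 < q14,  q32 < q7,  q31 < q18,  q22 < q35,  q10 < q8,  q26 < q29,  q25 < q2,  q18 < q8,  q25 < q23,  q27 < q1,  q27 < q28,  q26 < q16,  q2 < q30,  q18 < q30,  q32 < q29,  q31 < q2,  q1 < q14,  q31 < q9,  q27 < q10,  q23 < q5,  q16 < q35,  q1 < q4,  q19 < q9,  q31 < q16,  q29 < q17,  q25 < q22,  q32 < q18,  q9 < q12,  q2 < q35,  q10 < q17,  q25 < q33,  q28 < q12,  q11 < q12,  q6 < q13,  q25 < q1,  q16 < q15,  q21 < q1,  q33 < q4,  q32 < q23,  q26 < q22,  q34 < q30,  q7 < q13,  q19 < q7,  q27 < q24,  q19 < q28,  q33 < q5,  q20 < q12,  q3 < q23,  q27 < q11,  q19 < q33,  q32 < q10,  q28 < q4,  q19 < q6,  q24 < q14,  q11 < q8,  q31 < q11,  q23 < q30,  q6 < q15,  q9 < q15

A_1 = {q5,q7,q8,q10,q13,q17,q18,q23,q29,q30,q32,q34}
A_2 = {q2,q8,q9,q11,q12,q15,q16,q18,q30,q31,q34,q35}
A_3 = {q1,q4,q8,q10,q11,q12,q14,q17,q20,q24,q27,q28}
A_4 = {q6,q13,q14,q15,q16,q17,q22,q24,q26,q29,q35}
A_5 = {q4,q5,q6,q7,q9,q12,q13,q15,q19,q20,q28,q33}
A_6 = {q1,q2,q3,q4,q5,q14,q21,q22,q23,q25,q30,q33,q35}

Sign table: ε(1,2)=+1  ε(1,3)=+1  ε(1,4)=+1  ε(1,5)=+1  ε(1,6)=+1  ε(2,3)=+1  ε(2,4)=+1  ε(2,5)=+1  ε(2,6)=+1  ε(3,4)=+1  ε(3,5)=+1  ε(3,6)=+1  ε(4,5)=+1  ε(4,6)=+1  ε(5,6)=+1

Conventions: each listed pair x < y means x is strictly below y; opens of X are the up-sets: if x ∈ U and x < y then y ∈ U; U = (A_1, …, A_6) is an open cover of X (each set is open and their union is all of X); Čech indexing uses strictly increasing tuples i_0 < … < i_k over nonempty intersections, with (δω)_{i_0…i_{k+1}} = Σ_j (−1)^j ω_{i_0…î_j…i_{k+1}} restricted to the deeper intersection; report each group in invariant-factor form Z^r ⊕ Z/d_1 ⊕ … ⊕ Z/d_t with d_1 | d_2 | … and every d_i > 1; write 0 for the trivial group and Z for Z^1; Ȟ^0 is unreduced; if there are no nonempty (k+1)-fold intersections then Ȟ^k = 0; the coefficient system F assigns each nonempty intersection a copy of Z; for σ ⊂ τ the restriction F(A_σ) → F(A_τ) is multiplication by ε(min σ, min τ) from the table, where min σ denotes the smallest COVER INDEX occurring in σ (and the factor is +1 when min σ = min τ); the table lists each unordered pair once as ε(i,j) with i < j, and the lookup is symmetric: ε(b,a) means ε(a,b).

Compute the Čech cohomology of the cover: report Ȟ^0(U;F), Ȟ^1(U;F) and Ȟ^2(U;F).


Ȟ^0 ≅ Z,  Ȟ^1 ≅ 0,  Ȟ^2 ≅ Z/2

cover nerve:
  A12={q8,q18,q30,q34} A13={q8,q10,q17} A14={q13,q17,q29} A15={q5,q7,q13} A16={q5,q23,q30} A23={q8,q11,q12} A24={q15,q16,q35} A25={q9,q12,q15} A26={q2,q30,q35} A34={q14,q17,q24} A35={q4,q12,q20,q28} A36={q1,q4,q14} A45={q6,q13,q15} A46={q14,q22,q35} A56={q4,q5,q33}
  A123={q8} A126={q30} A134={q17} A145={q13} A156={q5} A235={q12} A245={q15} A246={q35} A346={q14} A356={q4}
C dims 6,15,10; δ0: rk 5, SNF 1^5; δ1: rk 10, SNF 1^9·2
Ȟ^0: (6−5)−0=1 ⇒ Z
Ȟ^1: (15−10)−5=0 ⇒ 0
Ȟ^2: (10−0)−10=0 plus torsion [2] ⇒ Z/2


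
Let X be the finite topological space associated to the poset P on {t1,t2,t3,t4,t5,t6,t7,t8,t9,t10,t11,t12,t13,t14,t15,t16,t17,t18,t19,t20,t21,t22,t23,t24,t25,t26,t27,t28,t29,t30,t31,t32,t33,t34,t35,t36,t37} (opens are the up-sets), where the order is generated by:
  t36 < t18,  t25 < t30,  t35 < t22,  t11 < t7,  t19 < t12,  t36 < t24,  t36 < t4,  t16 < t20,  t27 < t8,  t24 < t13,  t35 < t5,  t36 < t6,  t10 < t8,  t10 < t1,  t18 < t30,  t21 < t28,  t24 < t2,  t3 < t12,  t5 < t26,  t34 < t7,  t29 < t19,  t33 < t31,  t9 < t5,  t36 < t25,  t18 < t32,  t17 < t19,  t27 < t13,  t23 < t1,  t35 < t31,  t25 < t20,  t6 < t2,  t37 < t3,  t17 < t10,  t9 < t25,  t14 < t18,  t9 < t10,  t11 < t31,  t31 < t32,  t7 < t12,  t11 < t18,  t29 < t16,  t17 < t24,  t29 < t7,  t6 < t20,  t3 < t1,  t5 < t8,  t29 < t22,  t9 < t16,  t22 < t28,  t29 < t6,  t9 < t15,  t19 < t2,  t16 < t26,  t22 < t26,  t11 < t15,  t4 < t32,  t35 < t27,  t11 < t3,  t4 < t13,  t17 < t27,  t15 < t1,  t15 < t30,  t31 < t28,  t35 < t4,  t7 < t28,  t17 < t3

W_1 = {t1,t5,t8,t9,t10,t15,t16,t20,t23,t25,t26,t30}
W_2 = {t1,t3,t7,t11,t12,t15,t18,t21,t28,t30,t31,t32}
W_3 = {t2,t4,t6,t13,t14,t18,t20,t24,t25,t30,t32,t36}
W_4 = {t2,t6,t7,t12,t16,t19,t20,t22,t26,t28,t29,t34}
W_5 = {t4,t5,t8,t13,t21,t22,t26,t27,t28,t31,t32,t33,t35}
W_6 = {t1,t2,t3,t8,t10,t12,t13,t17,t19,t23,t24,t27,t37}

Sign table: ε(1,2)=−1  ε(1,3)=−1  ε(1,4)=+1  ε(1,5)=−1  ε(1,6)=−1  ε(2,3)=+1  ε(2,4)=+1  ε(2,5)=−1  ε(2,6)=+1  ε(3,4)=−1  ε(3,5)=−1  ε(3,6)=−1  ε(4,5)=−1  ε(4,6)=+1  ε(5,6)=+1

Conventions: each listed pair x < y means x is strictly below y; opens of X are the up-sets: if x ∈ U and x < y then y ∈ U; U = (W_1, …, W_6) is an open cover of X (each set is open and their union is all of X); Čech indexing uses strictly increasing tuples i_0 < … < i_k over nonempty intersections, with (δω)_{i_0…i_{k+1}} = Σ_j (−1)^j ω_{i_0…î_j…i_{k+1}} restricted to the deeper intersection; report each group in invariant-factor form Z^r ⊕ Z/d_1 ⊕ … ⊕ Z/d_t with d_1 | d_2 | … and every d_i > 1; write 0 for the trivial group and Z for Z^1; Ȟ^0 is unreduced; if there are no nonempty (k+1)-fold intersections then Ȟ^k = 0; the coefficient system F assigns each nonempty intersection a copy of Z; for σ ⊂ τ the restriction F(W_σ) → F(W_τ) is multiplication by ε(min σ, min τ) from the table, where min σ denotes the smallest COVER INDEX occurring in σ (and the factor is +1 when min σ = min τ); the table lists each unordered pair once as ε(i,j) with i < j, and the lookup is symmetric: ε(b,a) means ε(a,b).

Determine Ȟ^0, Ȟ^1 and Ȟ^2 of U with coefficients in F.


intersection data:
  W12={t1,t15,t30} W13={t20,t25,t30} W14={t16,t20,t26} W15={t5,t8,t26} W16={t1,t8,t10,t23} W23={t18,t30,t32} W24={t7,t12,t28} W25={t21,t28,t31,t32} W26={t1,t3,t12} W34={t2,t6,t20} W35={t4,t13,t32} W36={t2,t13,t24} W45={t22,t26,t28} W46={t2,t12,t19} W56={t8,t13,t27}
  W123={t30} W126={t1} W134={t20} W145={t26} W156={t8} W235={t32} W245={t28} W246={t12} W346={t2} W356={t13}
C dims 6,15,10; δ0: rk 6, SNF 1^5·2; δ1: rk 9, SNF 1^9
Ȟ^0 = (6 − 6) − 0 = 0, so Ȟ^0 ≅ 0
Ȟ^1 = (15 − 9) − 6 = 0 plus torsion [2], so Ȟ^1 ≅ Z/2
Ȟ^2 = (10 − 0) − 9 = 1, so Ȟ^2 ≅ Z

Ȟ^0 ≅ 0, Ȟ^1 ≅ Z/2, Ȟ^2 ≅ Z


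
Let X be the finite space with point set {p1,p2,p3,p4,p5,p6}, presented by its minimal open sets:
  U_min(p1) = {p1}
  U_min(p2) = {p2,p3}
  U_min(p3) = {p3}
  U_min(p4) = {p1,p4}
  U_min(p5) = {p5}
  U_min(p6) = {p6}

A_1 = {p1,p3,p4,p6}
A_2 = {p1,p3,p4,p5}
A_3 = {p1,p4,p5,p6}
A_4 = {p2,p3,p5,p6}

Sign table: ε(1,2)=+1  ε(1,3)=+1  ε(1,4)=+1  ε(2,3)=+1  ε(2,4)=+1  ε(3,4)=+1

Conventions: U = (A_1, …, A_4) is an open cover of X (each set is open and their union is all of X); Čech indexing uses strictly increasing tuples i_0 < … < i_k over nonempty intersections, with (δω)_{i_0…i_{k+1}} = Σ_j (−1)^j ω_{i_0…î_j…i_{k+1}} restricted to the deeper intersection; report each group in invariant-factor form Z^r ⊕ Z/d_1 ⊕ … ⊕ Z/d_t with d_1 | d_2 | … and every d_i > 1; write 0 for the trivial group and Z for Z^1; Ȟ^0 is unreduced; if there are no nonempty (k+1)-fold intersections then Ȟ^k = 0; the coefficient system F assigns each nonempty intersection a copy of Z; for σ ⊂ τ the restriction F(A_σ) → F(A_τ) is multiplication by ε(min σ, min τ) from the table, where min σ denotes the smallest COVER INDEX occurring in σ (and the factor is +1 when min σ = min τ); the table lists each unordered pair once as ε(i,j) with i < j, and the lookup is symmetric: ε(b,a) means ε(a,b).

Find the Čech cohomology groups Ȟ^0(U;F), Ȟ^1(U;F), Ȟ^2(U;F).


nonempty intersections:
  A12={p1,p3,p4} A13={p1,p4,p6} A14={p3,p6} A23={p1,p4,p5} A24={p3,p5} A34={p5,p6}
  A123={p1,p4} A124={p3} A134={p6} A234={p5}
C dims 4,6,4; δ0: rk 3, SNF 1^3; δ1: rk 3, SNF 1^3
Ȟ^0: (4−3)−0=1 ⇒ Z
Ȟ^1: (6−3)−3=0 ⇒ 0
Ȟ^2: (4−0)−3=1 ⇒ Z

Ȟ^0 ≅ Z, Ȟ^1 ≅ 0, Ȟ^2 ≅ Z


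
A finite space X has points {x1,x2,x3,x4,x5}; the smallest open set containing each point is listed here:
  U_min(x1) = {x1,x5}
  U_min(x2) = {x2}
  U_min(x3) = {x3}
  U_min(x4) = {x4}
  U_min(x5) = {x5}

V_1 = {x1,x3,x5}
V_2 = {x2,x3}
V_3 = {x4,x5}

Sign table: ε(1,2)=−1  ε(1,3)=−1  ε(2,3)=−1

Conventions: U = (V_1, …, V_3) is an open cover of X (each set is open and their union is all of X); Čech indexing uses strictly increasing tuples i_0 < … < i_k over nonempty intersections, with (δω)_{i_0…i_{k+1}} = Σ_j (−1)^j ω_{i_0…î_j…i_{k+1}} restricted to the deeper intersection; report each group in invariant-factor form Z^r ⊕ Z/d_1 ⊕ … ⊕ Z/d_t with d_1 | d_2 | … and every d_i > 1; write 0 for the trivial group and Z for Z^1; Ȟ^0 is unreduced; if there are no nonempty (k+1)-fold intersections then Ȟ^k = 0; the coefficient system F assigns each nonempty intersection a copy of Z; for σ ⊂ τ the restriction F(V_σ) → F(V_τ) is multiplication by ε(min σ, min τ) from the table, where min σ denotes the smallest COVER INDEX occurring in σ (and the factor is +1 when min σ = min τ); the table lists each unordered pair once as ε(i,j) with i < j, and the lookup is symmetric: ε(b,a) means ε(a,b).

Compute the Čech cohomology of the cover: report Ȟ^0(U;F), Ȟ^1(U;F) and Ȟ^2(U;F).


intersection data:
  V12={x3} V13={x5}
C dims 3,2; δ0: rk 2, SNF 1^2
Ȟ^0 = (3 − 2) − 0 = 1, so Ȟ^0 ≅ Z
Ȟ^1 = (2 − 0) − 2 = 0, so Ȟ^1 ≅ 0
Ȟ^2 = (0 − 0) − 0 = 0, so Ȟ^2 ≅ 0

Ȟ^0 ≅ Z, Ȟ^1 ≅ 0 and Ȟ^2 ≅ 0


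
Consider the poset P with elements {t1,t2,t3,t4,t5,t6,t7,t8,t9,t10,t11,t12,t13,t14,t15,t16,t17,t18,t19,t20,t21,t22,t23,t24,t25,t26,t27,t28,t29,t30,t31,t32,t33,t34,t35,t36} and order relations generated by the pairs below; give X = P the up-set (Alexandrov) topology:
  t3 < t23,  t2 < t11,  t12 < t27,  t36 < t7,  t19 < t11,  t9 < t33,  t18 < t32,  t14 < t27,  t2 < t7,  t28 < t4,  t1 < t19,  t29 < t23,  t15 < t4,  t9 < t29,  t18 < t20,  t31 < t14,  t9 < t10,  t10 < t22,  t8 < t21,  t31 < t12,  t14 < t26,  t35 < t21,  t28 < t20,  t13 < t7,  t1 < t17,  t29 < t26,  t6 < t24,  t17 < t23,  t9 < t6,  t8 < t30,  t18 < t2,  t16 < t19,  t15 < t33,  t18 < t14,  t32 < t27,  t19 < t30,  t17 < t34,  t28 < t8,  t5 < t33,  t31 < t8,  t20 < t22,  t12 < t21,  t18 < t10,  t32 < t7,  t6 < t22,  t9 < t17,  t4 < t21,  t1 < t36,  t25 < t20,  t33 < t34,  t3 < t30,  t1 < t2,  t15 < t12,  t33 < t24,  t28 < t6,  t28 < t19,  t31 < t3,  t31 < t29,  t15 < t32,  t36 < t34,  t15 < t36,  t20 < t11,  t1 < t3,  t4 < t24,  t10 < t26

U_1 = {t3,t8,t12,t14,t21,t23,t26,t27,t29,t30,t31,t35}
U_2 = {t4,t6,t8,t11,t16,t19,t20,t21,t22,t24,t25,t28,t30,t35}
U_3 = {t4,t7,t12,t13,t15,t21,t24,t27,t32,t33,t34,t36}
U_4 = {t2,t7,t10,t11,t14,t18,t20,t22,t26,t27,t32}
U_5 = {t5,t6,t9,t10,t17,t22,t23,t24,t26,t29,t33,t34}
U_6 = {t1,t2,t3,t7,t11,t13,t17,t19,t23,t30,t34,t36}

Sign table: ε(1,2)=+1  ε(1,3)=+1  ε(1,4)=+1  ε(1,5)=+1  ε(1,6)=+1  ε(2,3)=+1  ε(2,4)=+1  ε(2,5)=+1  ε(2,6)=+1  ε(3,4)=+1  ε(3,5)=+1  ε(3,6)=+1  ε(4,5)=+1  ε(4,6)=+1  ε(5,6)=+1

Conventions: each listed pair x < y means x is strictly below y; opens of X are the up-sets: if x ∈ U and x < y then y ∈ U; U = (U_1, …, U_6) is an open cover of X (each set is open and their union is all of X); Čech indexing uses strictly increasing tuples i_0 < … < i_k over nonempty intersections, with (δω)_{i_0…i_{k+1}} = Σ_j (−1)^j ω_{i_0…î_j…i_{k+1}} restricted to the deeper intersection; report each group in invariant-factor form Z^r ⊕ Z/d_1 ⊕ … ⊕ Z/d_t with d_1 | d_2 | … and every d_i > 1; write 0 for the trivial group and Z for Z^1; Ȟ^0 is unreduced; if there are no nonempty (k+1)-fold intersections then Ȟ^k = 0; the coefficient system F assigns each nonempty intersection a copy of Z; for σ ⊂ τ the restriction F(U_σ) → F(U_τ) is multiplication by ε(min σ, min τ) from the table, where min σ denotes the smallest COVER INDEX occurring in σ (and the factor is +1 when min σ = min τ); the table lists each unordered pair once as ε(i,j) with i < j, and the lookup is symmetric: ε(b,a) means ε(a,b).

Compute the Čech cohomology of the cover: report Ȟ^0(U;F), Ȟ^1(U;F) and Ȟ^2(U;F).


nonempty intersections:
  U12={t8,t21,t30,t35} U13={t12,t21,t27} U14={t14,t26,t27} U15={t23,t26,t29} U16={t3,t23,t30} U23={t4,t21,t24} U24={t11,t20,t22} U25={t6,t22,t24} U26={t11,t19,t30} U34={t7,t27,t32} U35={t24,t33,t34} U36={t7,t13,t34,t36} U45={t10,t22,t26} U46={t2,t7,t11} U56={t17,t23,t34}
  U123={t21} U126={t30} U134={t27} U145={t26} U156={t23} U235={t24} U245={t22} U246={t11} U346={t7} U356={t34}
C dims 6,15,10; δ0: rk 5, SNF 1^5; δ1: rk 10, SNF 1^9·2
Ȟ^0: (6−5)−0=1 ⇒ Z
Ȟ^1: (15−10)−5=0 ⇒ 0
Ȟ^2: (10−0)−10=0 plus torsion [2] ⇒ Z/2

Ȟ^0 ≅ Z, Ȟ^1 ≅ 0 and Ȟ^2 ≅ Z/2


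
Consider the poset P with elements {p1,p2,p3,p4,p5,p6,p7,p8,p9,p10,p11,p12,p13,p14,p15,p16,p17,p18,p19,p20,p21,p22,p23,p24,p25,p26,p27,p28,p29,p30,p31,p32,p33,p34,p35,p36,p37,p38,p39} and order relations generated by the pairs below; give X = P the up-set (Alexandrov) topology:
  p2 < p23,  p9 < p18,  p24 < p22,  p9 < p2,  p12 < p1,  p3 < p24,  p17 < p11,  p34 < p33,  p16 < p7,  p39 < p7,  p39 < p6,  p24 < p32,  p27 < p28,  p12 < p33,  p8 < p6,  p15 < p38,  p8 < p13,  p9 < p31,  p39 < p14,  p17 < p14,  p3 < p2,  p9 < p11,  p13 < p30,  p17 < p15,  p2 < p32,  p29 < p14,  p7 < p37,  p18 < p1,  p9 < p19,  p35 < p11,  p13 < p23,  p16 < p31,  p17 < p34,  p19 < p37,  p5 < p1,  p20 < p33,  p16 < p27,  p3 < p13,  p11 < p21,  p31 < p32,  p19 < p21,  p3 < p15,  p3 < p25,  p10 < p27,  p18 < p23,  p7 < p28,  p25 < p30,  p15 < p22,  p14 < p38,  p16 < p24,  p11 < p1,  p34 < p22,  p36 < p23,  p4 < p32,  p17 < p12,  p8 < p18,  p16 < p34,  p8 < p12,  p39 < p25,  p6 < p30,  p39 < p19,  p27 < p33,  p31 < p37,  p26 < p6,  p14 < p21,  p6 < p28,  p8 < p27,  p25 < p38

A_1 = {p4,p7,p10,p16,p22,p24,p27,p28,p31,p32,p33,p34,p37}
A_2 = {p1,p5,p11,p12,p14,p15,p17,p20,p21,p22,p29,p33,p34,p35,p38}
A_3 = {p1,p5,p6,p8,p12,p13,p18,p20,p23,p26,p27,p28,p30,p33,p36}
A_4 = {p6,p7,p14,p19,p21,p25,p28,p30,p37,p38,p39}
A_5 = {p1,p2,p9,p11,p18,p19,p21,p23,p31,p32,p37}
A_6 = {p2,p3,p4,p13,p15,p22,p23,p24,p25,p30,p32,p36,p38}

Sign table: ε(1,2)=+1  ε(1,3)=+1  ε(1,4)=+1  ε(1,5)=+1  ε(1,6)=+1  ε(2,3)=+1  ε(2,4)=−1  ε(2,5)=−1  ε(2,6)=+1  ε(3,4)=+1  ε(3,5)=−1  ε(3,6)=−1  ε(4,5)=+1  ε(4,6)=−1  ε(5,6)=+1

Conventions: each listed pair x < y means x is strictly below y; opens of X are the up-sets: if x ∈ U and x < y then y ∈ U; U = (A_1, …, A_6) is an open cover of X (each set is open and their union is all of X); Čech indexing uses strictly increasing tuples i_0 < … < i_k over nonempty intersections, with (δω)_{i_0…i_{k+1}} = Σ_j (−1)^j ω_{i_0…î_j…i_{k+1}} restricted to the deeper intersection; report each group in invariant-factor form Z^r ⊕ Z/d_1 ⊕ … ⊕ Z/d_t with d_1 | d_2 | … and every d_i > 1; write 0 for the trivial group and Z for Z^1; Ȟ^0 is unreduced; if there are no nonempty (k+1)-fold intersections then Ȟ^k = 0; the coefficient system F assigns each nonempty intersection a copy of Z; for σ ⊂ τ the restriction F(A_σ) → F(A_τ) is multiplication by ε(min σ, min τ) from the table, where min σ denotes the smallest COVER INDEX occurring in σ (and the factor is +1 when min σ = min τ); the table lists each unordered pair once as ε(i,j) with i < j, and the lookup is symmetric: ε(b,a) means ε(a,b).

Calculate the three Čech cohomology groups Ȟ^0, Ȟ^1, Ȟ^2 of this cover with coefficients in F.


nonempty overlaps:
  A12={p22,p33,p34} A13={p27,p28,p33} A14={p7,p28,p37} A15={p31,p32,p37} A16={p4,p22,p24,p32} A23={p1,p5,p12,p20,p33} A24={p14,p21,p38} A25={p1,p11,p21} A26={p15,p22,p38} A34={p6,p28,p30} A35={p1,p18,p23} A36={p13,p23,p30,p36} A45={p19,p21,p37} A46={p25,p30,p38} A56={p2,p23,p32}
  A123={p33} A126={p22} A134={p28} A145={p37} A156={p32} A235={p1} A245={p21} A246={p38} A346={p30} A356={p23}
C dims 6,15,10; δ0: rk 6, SNF 1^5·2; δ1: rk 9, SNF 1^9
degree 0: 6−6−0 = 0 → Ȟ^0 ≅ 0
degree 1: 15−9−6 = 0 plus torsion [2] → Ȟ^1 ≅ Z/2
degree 2: 10−0−9 = 1 → Ȟ^2 ≅ Z

Ȟ^0 ≅ 0,  Ȟ^1 ≅ Z/2,  Ȟ^2 ≅ Z


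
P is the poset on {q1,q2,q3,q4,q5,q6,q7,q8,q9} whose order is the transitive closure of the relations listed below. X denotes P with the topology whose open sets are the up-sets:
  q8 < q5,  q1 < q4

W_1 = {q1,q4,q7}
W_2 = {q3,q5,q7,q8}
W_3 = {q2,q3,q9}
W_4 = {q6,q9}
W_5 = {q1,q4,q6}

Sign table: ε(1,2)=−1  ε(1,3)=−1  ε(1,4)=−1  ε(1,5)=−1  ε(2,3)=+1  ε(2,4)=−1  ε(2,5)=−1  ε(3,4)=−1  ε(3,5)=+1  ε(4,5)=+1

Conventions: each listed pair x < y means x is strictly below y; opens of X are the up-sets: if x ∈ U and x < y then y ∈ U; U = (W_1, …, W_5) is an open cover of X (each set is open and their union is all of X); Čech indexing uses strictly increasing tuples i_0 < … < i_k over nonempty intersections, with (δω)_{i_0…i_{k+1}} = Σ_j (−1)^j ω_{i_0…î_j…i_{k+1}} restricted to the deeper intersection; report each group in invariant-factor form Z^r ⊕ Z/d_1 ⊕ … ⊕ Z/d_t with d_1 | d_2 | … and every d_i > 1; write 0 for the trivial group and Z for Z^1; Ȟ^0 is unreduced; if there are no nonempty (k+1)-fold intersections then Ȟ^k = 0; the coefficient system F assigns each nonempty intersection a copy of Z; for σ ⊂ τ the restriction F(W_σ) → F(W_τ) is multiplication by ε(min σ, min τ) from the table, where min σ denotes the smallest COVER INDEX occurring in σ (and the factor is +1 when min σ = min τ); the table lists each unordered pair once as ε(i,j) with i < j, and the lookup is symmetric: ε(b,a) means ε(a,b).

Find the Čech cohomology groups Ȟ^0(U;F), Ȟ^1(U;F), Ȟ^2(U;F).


Ȟ^0 = 0,  Ȟ^1 = Z/2,  Ȟ^2 = 0

intersection data:
  W12={q7} W15={q1,q4} W23={q3} W34={q9} W45={q6}
C dims 5,5; δ0: rk 5, SNF 1^4·2
Ȟ^0 = (5 − 5) − 0 = 0, so Ȟ^0 ≅ 0
Ȟ^1 = (5 − 0) − 5 = 0 plus torsion [2], so Ȟ^1 ≅ Z/2
Ȟ^2 = (0 − 0) − 0 = 0, so Ȟ^2 ≅ 0


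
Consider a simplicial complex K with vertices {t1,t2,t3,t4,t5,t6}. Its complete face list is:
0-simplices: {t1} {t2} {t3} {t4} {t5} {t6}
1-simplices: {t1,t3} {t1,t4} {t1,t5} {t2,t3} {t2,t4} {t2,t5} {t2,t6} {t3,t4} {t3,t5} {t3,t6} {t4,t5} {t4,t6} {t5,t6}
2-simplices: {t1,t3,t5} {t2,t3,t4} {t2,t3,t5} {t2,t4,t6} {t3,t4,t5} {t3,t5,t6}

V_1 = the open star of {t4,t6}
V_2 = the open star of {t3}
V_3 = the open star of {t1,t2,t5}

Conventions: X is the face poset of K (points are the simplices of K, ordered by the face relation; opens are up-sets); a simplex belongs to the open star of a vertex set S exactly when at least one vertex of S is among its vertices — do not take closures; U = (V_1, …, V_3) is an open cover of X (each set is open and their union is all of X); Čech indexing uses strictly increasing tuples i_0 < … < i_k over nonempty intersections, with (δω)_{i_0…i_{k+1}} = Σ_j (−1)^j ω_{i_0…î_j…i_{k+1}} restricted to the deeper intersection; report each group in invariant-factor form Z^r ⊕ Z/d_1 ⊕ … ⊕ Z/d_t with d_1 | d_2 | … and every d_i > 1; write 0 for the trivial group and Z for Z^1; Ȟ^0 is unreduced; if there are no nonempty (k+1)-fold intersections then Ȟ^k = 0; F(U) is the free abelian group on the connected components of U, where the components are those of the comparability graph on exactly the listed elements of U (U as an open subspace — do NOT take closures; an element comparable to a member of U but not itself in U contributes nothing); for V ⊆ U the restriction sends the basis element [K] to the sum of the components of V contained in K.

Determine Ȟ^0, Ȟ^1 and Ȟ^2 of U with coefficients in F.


Ȟ^0(U;F) ≅ Z; Ȟ^1(U;F) ≅ Z^2; Ȟ^2(U;F) ≅ 0

nerve simplices:
  V1={{t4},{t6},{t1,t4},{t2,t4},{t2,t6},{t3,t4},{t3,t6},{t4,t5},{t4,t6},{t5,t6},{t2,t3,t4},{t2,t4,t6},{t3,t4,t5},{t3,t5,t6}} V2={{t3},{t1,t3},{t2,t3},{t3,t4},{t3,t5},{t3,t6},{t1,t3,t5},{t2,t3,t4},{t2,t3,t5},{t3,t4,t5},{t3,t5,t6}} V3={{t1},{t2},{t5},{t1,t3},{t1,t4},{t1,t5},{t2,t3},{t2,t4},{t2,t5},{t2,t6},{t3,t5},{t4,t5},{t5,t6},{t1,t3,t5},{t2,t3,t4},{t2,t3,t5},{t2,t4,t6},{t3,t4,t5},{t3,t5,t6}}
  V12={{t3,t4},{t3,t6},{t2,t3,t4},{t3,t4,t5},{t3,t5,t6}} V13={{t1,t4},{t2,t4},{t2,t6},{t4,t5},{t5,t6},{t2,t3,t4},{t2,t4,t6},{t3,t4,t5},{t3,t5,t6}} V23={{t1,t3},{t2,t3},{t3,t5},{t1,t3,t5},{t2,t3,t4},{t2,t3,t5},{t3,t4,t5},{t3,t5,t6}}
  V123={{t2,t3,t4},{t3,t4,t5},{t3,t5,t6}}
components per intersection:
  V1: {{t4},{t6},{t1,t4},{t2,t4},{t2,t6},{t3,t4},{t3,t6},{t4,t5},{t4,t6},{t5,t6},{t2,t3,t4},{t2,t4,t6},{t3,t4,t5},{t3,t5,t6}}
  V2: {{t3},{t1,t3},{t2,t3},{t3,t4},{t3,t5},{t3,t6},{t1,t3,t5},{t2,t3,t4},{t2,t3,t5},{t3,t4,t5},{t3,t5,t6}}
  V3: {{t1},{t2},{t5},{t1,t3},{t1,t4},{t1,t5},{t2,t3},{t2,t4},{t2,t5},{t2,t6},{t3,t5},{t4,t5},{t5,t6},{t1,t3,t5},{t2,t3,t4},{t2,t3,t5},{t2,t4,t6},{t3,t4,t5},{t3,t5,t6}}
  V12: {{t3,t4},{t2,t3,t4},{t3,t4,t5}} {{t3,t6},{t3,t5,t6}}
  V13: {{t1,t4}} {{t2,t4},{t2,t6},{t2,t3,t4},{t2,t4,t6}} {{t4,t5},{t3,t4,t5}} {{t5,t6},{t3,t5,t6}}
  V23: {{t1,t3},{t2,t3},{t3,t5},{t1,t3,t5},{t2,t3,t4},{t2,t3,t5},{t3,t4,t5},{t3,t5,t6}}
  V123: {{t2,t3,t4}} {{t3,t4,t5}} {{t3,t5,t6}}
C dims 3,7,3; δ0: rk 2, SNF 1^2; δ1: rk 3, SNF 1^3
degree 0: 3−2−0 = 1 → Ȟ^0 ≅ Z
degree 1: 7−3−2 = 2 → Ȟ^1 ≅ Z^2
degree 2: 3−0−3 = 0 → Ȟ^2 ≅ 0


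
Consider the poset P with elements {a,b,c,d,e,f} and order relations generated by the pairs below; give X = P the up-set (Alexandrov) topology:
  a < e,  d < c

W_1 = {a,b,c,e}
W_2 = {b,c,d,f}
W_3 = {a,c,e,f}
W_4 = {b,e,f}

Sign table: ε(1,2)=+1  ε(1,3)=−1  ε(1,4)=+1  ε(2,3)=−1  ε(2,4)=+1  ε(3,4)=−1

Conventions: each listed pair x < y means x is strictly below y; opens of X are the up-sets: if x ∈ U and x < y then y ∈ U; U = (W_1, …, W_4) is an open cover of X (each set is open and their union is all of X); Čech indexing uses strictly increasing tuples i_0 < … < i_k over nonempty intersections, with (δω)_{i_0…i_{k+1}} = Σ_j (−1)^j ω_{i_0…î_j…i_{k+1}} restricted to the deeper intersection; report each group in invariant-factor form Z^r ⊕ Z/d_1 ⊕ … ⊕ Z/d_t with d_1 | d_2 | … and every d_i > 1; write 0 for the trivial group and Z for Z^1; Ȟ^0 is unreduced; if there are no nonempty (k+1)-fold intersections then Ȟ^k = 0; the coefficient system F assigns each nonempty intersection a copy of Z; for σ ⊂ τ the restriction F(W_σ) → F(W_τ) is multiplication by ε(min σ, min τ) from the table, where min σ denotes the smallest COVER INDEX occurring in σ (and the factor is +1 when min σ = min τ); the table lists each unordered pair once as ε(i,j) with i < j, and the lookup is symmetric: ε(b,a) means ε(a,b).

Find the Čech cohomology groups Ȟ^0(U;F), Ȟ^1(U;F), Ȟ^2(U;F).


cover nerve:
  W12={b,c} W13={a,c,e} W14={b,e} W23={c,f} W24={b,f} W34={e,f}
  W123={c} W124={b} W134={e} W234={f}
C dims 4,6,4; δ0: rk 3, SNF 1^3; δ1: rk 3, SNF 1^3
Ȟ^0: (4−3)−0=1 ⇒ Z
Ȟ^1: (6−3)−3=0 ⇒ 0
Ȟ^2: (4−0)−3=1 ⇒ Z

Ȟ^0 ≅ Z; Ȟ^1 ≅ 0; Ȟ^2 ≅ Z
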